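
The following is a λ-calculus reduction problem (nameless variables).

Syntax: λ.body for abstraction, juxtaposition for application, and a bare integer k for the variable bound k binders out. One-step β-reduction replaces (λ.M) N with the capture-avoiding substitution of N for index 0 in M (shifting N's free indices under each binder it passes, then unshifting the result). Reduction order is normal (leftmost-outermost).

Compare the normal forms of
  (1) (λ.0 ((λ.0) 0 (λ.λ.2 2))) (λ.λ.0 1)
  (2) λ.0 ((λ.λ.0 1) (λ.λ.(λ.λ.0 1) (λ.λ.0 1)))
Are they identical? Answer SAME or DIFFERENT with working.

Answer: SAME — A ⇓ λ.0 (λ.0 (λ.λ.λ.0 (λ.λ.0 1))), B ⇓ λ.0 (λ.0 (λ.λ.λ.0 (λ.λ.0 1)))

Derivation:
Term A:
  start: (λ.0 ((λ.0) 0 (λ.λ.2 2))) (λ.λ.0 1)
  [1] (λ.λ.0 1) ((λ.0) (λ.λ.0 1) (λ.λ.(λ.λ.0 1) (λ.λ.0 1)))
  [2] λ.0 ((λ.0) (λ.λ.0 1) (λ.λ.(λ.λ.0 1) (λ.λ.0 1)))
  [3] λ.0 ((λ.λ.0 1) (λ.λ.(λ.λ.0 1) (λ.λ.0 1)))
  [4] λ.0 (λ.0 (λ.λ.(λ.λ.0 1) (λ.λ.0 1)))
  [5] λ.0 (λ.0 (λ.λ.λ.0 (λ.λ.0 1)))

Term B:
  start: λ.0 ((λ.λ.0 1) (λ.λ.(λ.λ.0 1) (λ.λ.0 1)))
  [1] λ.0 (λ.0 (λ.λ.(λ.λ.0 1) (λ.λ.0 1)))
  [2] λ.0 (λ.0 (λ.λ.λ.0 (λ.λ.0 1)))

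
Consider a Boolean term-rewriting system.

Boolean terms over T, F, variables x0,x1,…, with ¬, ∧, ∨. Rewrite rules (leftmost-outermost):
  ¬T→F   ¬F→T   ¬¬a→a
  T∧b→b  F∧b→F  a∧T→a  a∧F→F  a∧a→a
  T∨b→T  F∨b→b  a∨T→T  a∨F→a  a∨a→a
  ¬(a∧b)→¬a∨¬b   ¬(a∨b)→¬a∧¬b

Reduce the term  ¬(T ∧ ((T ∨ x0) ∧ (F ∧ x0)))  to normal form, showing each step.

Answer: normal form = T  (in 11 steps)

Working:
  start: ¬(T ∧ ((T ∨ x0) ∧ (F ∧ x0)))
  [1] ¬T ∨ ¬((T ∨ x0) ∧ (F ∧ x0))
  [2] F ∨ ¬((T ∨ x0) ∧ (F ∧ x0))
  [3] ¬((T ∨ x0) ∧ (F ∧ x0))
  [4] ¬(T ∨ x0) ∨ ¬(F ∧ x0)
  [5] (¬T ∧ ¬x0) ∨ ¬(F ∧ x0)
  [6] (F ∧ ¬x0) ∨ ¬(F ∧ x0)
  [7] F ∨ ¬(F ∧ x0)
  [8] ¬(F ∧ x0)
  [9] ¬F ∨ ¬x0
  [10] T ∨ ¬x0
  [11] T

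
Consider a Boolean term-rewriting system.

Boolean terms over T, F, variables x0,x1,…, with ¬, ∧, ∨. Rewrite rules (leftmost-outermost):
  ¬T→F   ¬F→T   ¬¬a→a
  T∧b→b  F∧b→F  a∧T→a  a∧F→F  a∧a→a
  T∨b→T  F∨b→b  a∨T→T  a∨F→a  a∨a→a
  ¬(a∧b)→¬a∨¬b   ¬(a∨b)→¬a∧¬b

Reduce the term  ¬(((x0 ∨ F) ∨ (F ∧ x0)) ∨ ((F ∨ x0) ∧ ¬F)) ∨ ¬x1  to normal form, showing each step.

Answer: normal form = ¬x0 ∨ ¬x1  (in 16 steps)

Working:
  start: ¬(((x0 ∨ F) ∨ (F ∧ x0)) ∨ ((F ∨ x0) ∧ ¬F)) ∨ ¬x1
  →1  (¬((x0 ∨ F) ∨ (F ∧ x0)) ∧ ¬((F ∨ x0) ∧ ¬F)) ∨ ¬x1
  →2  ((¬(x0 ∨ F) ∧ ¬(F ∧ x0)) ∧ ¬((F ∨ x0) ∧ ¬F)) ∨ ¬x1
  →3  (((¬x0 ∧ ¬F) ∧ ¬(F ∧ x0)) ∧ ¬((F ∨ x0) ∧ ¬F)) ∨ ¬x1
  →4  (((¬x0 ∧ T) ∧ ¬(F ∧ x0)) ∧ ¬((F ∨ x0) ∧ ¬F)) ∨ ¬x1
  →5  ((¬x0 ∧ ¬(F ∧ x0)) ∧ ¬((F ∨ x0) ∧ ¬F)) ∨ ¬x1
  →6  ((¬x0 ∧ (¬F ∨ ¬x0)) ∧ ¬((F ∨ x0) ∧ ¬F)) ∨ ¬x1
  →7  ((¬x0 ∧ (T ∨ ¬x0)) ∧ ¬((F ∨ x0) ∧ ¬F)) ∨ ¬x1
  →8  ((¬x0 ∧ T) ∧ ¬((F ∨ x0) ∧ ¬F)) ∨ ¬x1
  →9  (¬x0 ∧ ¬((F ∨ x0) ∧ ¬F)) ∨ ¬x1
  →10  (¬x0 ∧ (¬(F ∨ x0) ∨ ¬¬F)) ∨ ¬x1
  →11  (¬x0 ∧ ((¬F ∧ ¬x0) ∨ ¬¬F)) ∨ ¬x1
  →12  (¬x0 ∧ ((T ∧ ¬x0) ∨ ¬¬F)) ∨ ¬x1
  →13  (¬x0 ∧ (¬x0 ∨ ¬¬F)) ∨ ¬x1
  →14  (¬x0 ∧ (¬x0 ∨ F)) ∨ ¬x1
  →15  (¬x0 ∧ ¬x0) ∨ ¬x1
  →16  ¬x0 ∨ ¬x1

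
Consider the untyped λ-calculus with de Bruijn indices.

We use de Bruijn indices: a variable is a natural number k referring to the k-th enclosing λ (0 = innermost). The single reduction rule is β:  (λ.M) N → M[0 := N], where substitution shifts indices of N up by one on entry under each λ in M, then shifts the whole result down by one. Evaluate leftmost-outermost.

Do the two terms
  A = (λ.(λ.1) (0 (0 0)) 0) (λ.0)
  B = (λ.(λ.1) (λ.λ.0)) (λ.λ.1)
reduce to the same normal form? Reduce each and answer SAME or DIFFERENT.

Term A:
  start: (λ.(λ.1) (0 (0 0)) 0) (λ.0)
  step 1: (λ.λ.0) ((λ.0) ((λ.0) (λ.0))) (λ.0)
  step 2: (λ.0) (λ.0)
  step 3: λ.0

Term B:
  start: (λ.(λ.1) (λ.λ.0)) (λ.λ.1)
  step 1: (λ.λ.λ.1) (λ.λ.0)
  step 2: λ.λ.1

Answer: DIFFERENT — A ⇓ λ.0, B ⇓ λ.λ.1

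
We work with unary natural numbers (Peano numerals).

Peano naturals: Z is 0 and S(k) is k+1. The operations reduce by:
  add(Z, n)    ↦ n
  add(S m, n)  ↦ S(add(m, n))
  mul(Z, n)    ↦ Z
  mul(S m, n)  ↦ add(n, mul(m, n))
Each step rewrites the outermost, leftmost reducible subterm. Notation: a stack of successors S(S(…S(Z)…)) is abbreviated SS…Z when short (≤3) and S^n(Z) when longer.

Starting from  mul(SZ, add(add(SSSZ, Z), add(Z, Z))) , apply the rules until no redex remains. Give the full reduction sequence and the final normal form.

Answer: normal form = SSSZ  (in 15 steps)

Derivation:
  start: mul(SZ, add(add(SSSZ, Z), add(Z, Z)))
  →1  add(add(add(SSSZ, Z), add(Z, Z)), mul(Z, add(add(SSSZ, Z), add(Z, Z))))
  →2  add(add(S(add(SSZ, Z)), add(Z, Z)), mul(Z, add(add(SSSZ, Z), add(Z, Z))))
  →3  add(S(add(add(SSZ, Z), add(Z, Z))), mul(Z, add(add(SSSZ, Z), add(Z, Z))))
  →4  S(add(add(add(SSZ, Z), add(Z, Z)), mul(Z, add(add(SSSZ, Z), add(Z, Z)))))
  →5  S(add(add(S(add(SZ, Z)), add(Z, Z)), mul(Z, add(add(SSSZ, Z), add(Z, Z)))))
  →6  S(add(S(add(add(SZ, Z), add(Z, Z))), mul(Z, add(add(SSSZ, Z), add(Z, Z)))))
  →7  S(S(add(add(add(SZ, Z), add(Z, Z)), mul(Z, add(add(SSSZ, Z), add(Z, Z))))))
  →8  S(S(add(add(S(add(Z, Z)), add(Z, Z)), mul(Z, add(add(SSSZ, Z), add(Z, Z))))))
  →9  S(S(add(S(add(add(Z, Z), add(Z, Z))), mul(Z, add(add(SSSZ, Z), add(Z, Z))))))
  →10  S(S(S(add(add(add(Z, Z), add(Z, Z)), mul(Z, add(add(SSSZ, Z), add(Z, Z)))))))
  →11  S(S(S(add(add(Z, add(Z, Z)), mul(Z, add(add(SSSZ, Z), add(Z, Z)))))))
  →12  S(S(S(add(add(Z, Z), mul(Z, add(add(SSSZ, Z), add(Z, Z)))))))
  →13  S(S(S(add(Z, mul(Z, add(add(SSSZ, Z), add(Z, Z)))))))
  →14  S(S(S(mul(Z, add(add(SSSZ, Z), add(Z, Z))))))
  →15  SSSZ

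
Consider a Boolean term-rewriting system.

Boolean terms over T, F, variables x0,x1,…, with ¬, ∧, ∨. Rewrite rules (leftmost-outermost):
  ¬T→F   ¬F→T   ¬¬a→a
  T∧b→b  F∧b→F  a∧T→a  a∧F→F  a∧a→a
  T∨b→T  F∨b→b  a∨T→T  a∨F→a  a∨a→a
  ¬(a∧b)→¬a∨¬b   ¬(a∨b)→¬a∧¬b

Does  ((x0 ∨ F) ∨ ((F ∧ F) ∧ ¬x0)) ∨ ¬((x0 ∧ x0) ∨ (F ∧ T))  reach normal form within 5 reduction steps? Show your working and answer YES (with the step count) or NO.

  start: ((x0 ∨ F) ∨ ((F ∧ F) ∧ ¬x0)) ∨ ¬((x0 ∧ x0) ∨ (F ∧ T))
  →1  (x0 ∨ ((F ∧ F) ∧ ¬x0)) ∨ ¬((x0 ∧ x0) ∨ (F ∧ T))
  →2  (x0 ∨ (F ∧ ¬x0)) ∨ ¬((x0 ∧ x0) ∨ (F ∧ T))
  →3  (x0 ∨ F) ∨ ¬((x0 ∧ x0) ∨ (F ∧ T))
  →4  x0 ∨ ¬((x0 ∧ x0) ∨ (F ∧ T))
  →5  x0 ∨ (¬(x0 ∧ x0) ∧ ¬(F ∧ T))

Answer: NO — after 5 steps the term is x0 ∨ (¬(x0 ∧ x0) ∧ ¬(F ∧ T)), not yet normal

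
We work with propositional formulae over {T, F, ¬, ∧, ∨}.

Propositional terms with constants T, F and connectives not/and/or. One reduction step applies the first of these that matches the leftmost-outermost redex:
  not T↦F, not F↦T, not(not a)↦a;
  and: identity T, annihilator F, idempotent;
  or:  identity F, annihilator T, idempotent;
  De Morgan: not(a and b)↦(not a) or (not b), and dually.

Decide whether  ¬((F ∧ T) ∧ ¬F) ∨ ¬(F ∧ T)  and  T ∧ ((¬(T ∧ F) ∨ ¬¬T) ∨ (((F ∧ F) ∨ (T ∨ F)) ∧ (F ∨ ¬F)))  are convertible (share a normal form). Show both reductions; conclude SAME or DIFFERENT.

Answer: SAME — A ⇓ T, B ⇓ T

Working:
Term A:
  start: ¬((F ∧ T) ∧ ¬F) ∨ ¬(F ∧ T)
  step 1: (¬(F ∧ T) ∨ ¬¬F) ∨ ¬(F ∧ T)
  step 2: ((¬F ∨ ¬T) ∨ ¬¬F) ∨ ¬(F ∧ T)
  step 3: ((T ∨ ¬T) ∨ ¬¬F) ∨ ¬(F ∧ T)
  step 4: (T ∨ ¬¬F) ∨ ¬(F ∧ T)
  step 5: T ∨ ¬(F ∧ T)
  step 6: T

Term B:
  start: T ∧ ((¬(T ∧ F) ∨ ¬¬T) ∨ (((F ∧ F) ∨ (T ∨ F)) ∧ (F ∨ ¬F)))
  step 1: (¬(T ∧ F) ∨ ¬¬T) ∨ (((F ∧ F) ∨ (T ∨ F)) ∧ (F ∨ ¬F))
  step 2: ((¬T ∨ ¬F) ∨ ¬¬T) ∨ (((F ∧ F) ∨ (T ∨ F)) ∧ (F ∨ ¬F))
  step 3: ((F ∨ ¬F) ∨ ¬¬T) ∨ (((F ∧ F) ∨ (T ∨ F)) ∧ (F ∨ ¬F))
  step 4: (¬F ∨ ¬¬T) ∨ (((F ∧ F) ∨ (T ∨ F)) ∧ (F ∨ ¬F))
  step 5: (T ∨ ¬¬T) ∨ (((F ∧ F) ∨ (T ∨ F)) ∧ (F ∨ ¬F))
  step 6: T ∨ (((F ∧ F) ∨ (T ∨ F)) ∧ (F ∨ ¬F))
  step 7: T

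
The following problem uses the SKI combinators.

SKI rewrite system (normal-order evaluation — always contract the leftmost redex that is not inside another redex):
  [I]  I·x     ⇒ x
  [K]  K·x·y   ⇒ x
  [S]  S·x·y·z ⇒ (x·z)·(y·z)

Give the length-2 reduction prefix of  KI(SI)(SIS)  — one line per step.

  start: KI(SI)(SIS)
  [1] I(SIS)
  [2] SIS

Answer: after 2 steps: SIS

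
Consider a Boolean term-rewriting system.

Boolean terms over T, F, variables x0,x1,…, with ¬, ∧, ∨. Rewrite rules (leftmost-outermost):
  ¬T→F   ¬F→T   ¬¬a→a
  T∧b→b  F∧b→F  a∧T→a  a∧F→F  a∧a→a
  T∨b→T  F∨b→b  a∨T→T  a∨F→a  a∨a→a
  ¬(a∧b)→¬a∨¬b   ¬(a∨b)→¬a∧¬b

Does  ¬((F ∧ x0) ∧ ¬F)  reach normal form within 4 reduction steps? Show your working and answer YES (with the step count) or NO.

  start: ¬((F ∧ x0) ∧ ¬F)
  [1] ¬(F ∧ x0) ∨ ¬¬F
  [2] (¬F ∨ ¬x0) ∨ ¬¬F
  [3] (T ∨ ¬x0) ∨ ¬¬F
  [4] T ∨ ¬¬F

Answer: NO — after 4 steps the term is T ∨ ¬¬F, not yet normal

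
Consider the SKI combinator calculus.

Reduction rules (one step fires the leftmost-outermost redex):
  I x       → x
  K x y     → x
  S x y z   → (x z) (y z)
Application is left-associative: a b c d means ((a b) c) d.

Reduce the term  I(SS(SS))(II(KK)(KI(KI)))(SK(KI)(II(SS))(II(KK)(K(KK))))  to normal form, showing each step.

  start: I(SS(SS))(II(KK)(KI(KI)))(SK(KI)(II(SS))(II(KK)(K(KK))))
  step 1: SS(SS)(II(KK)(KI(KI)))(SK(KI)(II(SS))(II(KK)(K(KK))))
  step 2: S(II(KK)(KI(KI)))(SS(II(KK)(KI(KI))))(SK(KI)(II(SS))(II(KK)(K(KK))))
  step 3: II(KK)(KI(KI))(SK(KI)(II(SS))(II(KK)(K(KK))))(SS(II(KK)(KI(KI)))(SK(KI)(II(SS))(II(KK)(K(KK)))))
  step 4: I(KK)(KI(KI))(SK(KI)(II(SS))(II(KK)(K(KK))))(SS(II(KK)(KI(KI)))(SK(KI)(II(SS))(II(KK)(K(KK)))))
  step 5: KK(KI(KI))(SK(KI)(II(SS))(II(KK)(K(KK))))(SS(II(KK)(KI(KI)))(SK(KI)(II(SS))(II(KK)(K(KK)))))
  step 6: K(SK(KI)(II(SS))(II(KK)(K(KK))))(SS(II(KK)(KI(KI)))(SK(KI)(II(SS))(II(KK)(K(KK)))))
  step 7: SK(KI)(II(SS))(II(KK)(K(KK)))
  step 8: K(II(SS))(KI(II(SS)))(II(KK)(K(KK)))
  step 9: II(SS)(II(KK)(K(KK)))
  step 10: I(SS)(II(KK)(K(KK)))
  step 11: SS(II(KK)(K(KK)))
  step 12: SS(I(KK)(K(KK)))
  step 13: SS(KK(K(KK)))
  step 14: SSK

Answer: normal form = SSK  (in 14 steps)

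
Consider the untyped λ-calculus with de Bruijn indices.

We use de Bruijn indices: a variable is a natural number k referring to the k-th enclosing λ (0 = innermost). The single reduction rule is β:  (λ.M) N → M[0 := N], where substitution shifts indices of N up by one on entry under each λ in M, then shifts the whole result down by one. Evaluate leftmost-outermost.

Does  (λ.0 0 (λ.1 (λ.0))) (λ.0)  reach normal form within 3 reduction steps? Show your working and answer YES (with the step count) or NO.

Answer: NO — after 3 steps the term is λ.(λ.0) (λ.0), not yet normal

Reduction:
  start: (λ.0 0 (λ.1 (λ.0))) (λ.0)
  →1  (λ.0) (λ.0) (λ.(λ.0) (λ.0))
  →2  (λ.0) (λ.(λ.0) (λ.0))
  →3  λ.(λ.0) (λ.0)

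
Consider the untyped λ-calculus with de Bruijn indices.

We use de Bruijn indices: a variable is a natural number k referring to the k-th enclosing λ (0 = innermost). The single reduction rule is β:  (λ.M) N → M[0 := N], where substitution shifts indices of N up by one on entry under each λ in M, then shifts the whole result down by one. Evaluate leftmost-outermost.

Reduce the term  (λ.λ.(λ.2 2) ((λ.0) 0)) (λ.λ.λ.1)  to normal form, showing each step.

Answer: normal form = λ.λ.λ.1  (in 3 steps)

Reduction:
  start: (λ.λ.(λ.2 2) ((λ.0) 0)) (λ.λ.λ.1)
  →1  λ.(λ.(λ.λ.λ.1) (λ.λ.λ.1)) ((λ.0) 0)
  →2  λ.(λ.λ.λ.1) (λ.λ.λ.1)
  →3  λ.λ.λ.1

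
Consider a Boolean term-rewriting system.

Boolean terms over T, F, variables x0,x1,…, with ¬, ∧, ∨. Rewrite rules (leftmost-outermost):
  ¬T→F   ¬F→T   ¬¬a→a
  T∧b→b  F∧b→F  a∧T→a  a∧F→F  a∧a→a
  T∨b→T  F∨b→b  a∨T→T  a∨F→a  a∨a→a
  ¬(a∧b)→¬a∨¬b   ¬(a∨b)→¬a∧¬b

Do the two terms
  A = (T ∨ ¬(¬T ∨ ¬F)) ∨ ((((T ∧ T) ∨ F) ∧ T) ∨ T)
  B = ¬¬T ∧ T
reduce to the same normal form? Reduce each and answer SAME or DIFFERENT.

Term A:
  start: (T ∨ ¬(¬T ∨ ¬F)) ∨ ((((T ∧ T) ∨ F) ∧ T) ∨ T)
  [1] T ∨ ((((T ∧ T) ∨ F) ∧ T) ∨ T)
  [2] T

Term B:
  start: ¬¬T ∧ T
  [1] ¬¬T
  [2] T

Answer: SAME — A ⇓ T, B ⇓ T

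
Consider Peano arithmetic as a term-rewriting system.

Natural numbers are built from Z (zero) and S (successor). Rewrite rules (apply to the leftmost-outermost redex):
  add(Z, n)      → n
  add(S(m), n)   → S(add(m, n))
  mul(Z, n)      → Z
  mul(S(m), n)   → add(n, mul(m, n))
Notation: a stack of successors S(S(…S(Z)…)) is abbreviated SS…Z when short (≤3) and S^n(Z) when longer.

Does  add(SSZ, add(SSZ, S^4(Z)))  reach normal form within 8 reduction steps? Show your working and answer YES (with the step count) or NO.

  start: add(SSZ, add(SSZ, S^4(Z)))
  →1  S(add(SZ, add(SSZ, S^4(Z))))
  →2  S(S(add(Z, add(SSZ, S^4(Z)))))
  →3  S(S(add(SSZ, S^4(Z))))
  →4  S(S(S(add(SZ, S^4(Z)))))
  →5  S(S(S(S(add(Z, S^4(Z))))))
  →6  S^8(Z)

Answer: YES — reaches normal form S^8(Z) in 6 ≤ 8 steps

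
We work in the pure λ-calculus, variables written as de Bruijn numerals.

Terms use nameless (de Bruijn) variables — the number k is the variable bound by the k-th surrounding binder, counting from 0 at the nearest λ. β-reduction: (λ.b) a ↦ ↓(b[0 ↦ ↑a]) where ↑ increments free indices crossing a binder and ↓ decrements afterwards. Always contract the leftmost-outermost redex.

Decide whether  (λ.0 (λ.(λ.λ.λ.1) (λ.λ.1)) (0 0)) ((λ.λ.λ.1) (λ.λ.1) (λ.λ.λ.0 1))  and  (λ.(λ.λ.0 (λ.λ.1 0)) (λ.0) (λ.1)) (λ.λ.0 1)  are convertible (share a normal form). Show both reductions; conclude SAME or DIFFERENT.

Term A:
  start: (λ.0 (λ.(λ.λ.λ.1) (λ.λ.1)) (0 0)) ((λ.λ.λ.1) (λ.λ.1) (λ.λ.λ.0 1))
  step 1: (λ.λ.λ.1) (λ.λ.1) (λ.λ.λ.0 1) (λ.(λ.λ.λ.1) (λ.λ.1)) ((λ.λ.λ.1) (λ.λ.1) (λ.λ.λ.0 1) ((λ.λ.λ.1) (λ.λ.1) (λ.λ.λ.0 1)))
  step 2: (λ.λ.1) (λ.λ.λ.0 1) (λ.(λ.λ.λ.1) (λ.λ.1)) ((λ.λ.λ.1) (λ.λ.1) (λ.λ.λ.0 1) ((λ.λ.λ.1) (λ.λ.1) (λ.λ.λ.0 1)))
  step 3: (λ.λ.λ.λ.0 1) (λ.(λ.λ.λ.1) (λ.λ.1)) ((λ.λ.λ.1) (λ.λ.1) (λ.λ.λ.0 1) ((λ.λ.λ.1) (λ.λ.1) (λ.λ.λ.0 1)))
  step 4: (λ.λ.λ.0 1) ((λ.λ.λ.1) (λ.λ.1) (λ.λ.λ.0 1) ((λ.λ.λ.1) (λ.λ.1) (λ.λ.λ.0 1)))
  step 5: λ.λ.0 1

Term B:
  start: (λ.(λ.λ.0 (λ.λ.1 0)) (λ.0) (λ.1)) (λ.λ.0 1)
  step 1: (λ.λ.0 (λ.λ.1 0)) (λ.0) (λ.λ.λ.0 1)
  step 2: (λ.0 (λ.λ.1 0)) (λ.λ.λ.0 1)
  step 3: (λ.λ.λ.0 1) (λ.λ.1 0)
  step 4: λ.λ.0 1

Answer: SAME — A ⇓ λ.λ.0 1, B ⇓ λ.λ.0 1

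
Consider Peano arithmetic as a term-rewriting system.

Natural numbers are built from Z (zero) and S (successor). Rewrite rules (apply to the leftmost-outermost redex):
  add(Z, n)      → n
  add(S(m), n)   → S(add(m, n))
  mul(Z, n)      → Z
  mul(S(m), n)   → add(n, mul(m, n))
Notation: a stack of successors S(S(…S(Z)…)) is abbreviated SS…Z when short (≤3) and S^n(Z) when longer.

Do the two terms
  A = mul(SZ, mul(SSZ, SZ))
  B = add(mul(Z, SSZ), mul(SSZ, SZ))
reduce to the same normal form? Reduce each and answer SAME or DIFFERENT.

Answer: SAME — A ⇓ SSZ, B ⇓ SSZ

Derivation:
Term A:
  start: mul(SZ, mul(SSZ, SZ))
  [1] add(mul(SSZ, SZ), mul(Z, mul(SSZ, SZ)))
  [2] add(add(SZ, mul(SZ, SZ)), mul(Z, mul(SSZ, SZ)))
  [3] add(S(add(Z, mul(SZ, SZ))), mul(Z, mul(SSZ, SZ)))
  [4] S(add(add(Z, mul(SZ, SZ)), mul(Z, mul(SSZ, SZ))))
  [5] S(add(mul(SZ, SZ), mul(Z, mul(SSZ, SZ))))
  [6] S(add(add(SZ, mul(Z, SZ)), mul(Z, mul(SSZ, SZ))))
  [7] S(add(S(add(Z, mul(Z, SZ))), mul(Z, mul(SSZ, SZ))))
  [8] S(S(add(add(Z, mul(Z, SZ)), mul(Z, mul(SSZ, SZ)))))
  [9] S(S(add(mul(Z, SZ), mul(Z, mul(SSZ, SZ)))))
  [10] S(S(add(Z, mul(Z, mul(SSZ, SZ)))))
  [11] S(S(mul(Z, mul(SSZ, SZ))))
  [12] SSZ

Term B:
  start: add(mul(Z, SSZ), mul(SSZ, SZ))
  [1] add(Z, mul(SSZ, SZ))
  [2] mul(SSZ, SZ)
  [3] add(SZ, mul(SZ, SZ))
  [4] S(add(Z, mul(SZ, SZ)))
  [5] S(mul(SZ, SZ))
  [6] S(add(SZ, mul(Z, SZ)))
  [7] S(S(add(Z, mul(Z, SZ))))
  [8] S(S(mul(Z, SZ)))
  [9] SSZ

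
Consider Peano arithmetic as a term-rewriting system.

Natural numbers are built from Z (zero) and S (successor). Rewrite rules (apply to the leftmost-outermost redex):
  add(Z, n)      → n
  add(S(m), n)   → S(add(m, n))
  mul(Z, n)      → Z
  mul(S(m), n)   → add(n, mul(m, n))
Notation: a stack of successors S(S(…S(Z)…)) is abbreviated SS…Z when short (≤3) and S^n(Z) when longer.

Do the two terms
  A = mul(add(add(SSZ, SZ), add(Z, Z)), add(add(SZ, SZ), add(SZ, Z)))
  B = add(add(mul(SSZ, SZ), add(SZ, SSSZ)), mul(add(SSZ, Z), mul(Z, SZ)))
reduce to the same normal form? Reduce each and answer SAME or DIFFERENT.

Answer: DIFFERENT — A ⇓ S^9(Z), B ⇓ S^6(Z)

Derivation:
Term A:
  start: mul(add(add(SSZ, SZ), add(Z, Z)), add(add(SZ, SZ), add(SZ, Z)))
  →1  mul(add(S(add(SZ, SZ)), add(Z, Z)), add(add(SZ, SZ), add(SZ, Z)))
  →2  mul(S(add(add(SZ, SZ), add(Z, Z))), add(add(SZ, SZ), add(SZ, Z)))
  →3  add(add(add(SZ, SZ), add(SZ, Z)), mul(add(add(SZ, SZ), add(Z, Z)), add(add(SZ, SZ), add(SZ, Z))))
  →4  add(add(S(add(Z, SZ)), add(SZ, Z)), mul(add(add(SZ, SZ), add(Z, Z)), add(add(SZ, SZ), add(SZ, Z))))
  →5  add(S(add(add(Z, SZ), add(SZ, Z))), mul(add(add(SZ, SZ), add(Z, Z)), add(add(SZ, SZ), add(SZ, Z))))
  →6  S(add(add(add(Z, SZ), add(SZ, Z)), mul(add(add(SZ, SZ), add(Z, Z)), add(add(SZ, SZ), add(SZ, Z)))))
  →7  S(add(add(SZ, add(SZ, Z)), mul(add(add(SZ, SZ), add(Z, Z)), add(add(SZ, SZ), add(SZ, Z)))))
  →8  S(add(S(add(Z, add(SZ, Z))), mul(add(add(SZ, SZ), add(Z, Z)), add(add(SZ, SZ), add(SZ, Z)))))
  →9  S(S(add(add(Z, add(SZ, Z)), mul(add(add(SZ, SZ), add(Z, Z)), add(add(SZ, SZ), add(SZ, Z))))))
  →10  S(S(add(add(SZ, Z), mul(add(add(SZ, SZ), add(Z, Z)), add(add(SZ, SZ), add(SZ, Z))))))
  →11  S(S(add(S(add(Z, Z)), mul(add(add(SZ, SZ), add(Z, Z)), add(add(SZ, SZ), add(SZ, Z))))))
  →12  S(S(S(add(add(Z, Z), mul(add(add(SZ, SZ), add(Z, Z)), add(add(SZ, SZ), add(SZ, Z)))))))
  →13  S(S(S(add(Z, mul(add(add(SZ, SZ), add(Z, Z)), add(add(SZ, SZ), add(SZ, Z)))))))
  →14  S(S(S(mul(add(add(SZ, SZ), add(Z, Z)), add(add(SZ, SZ), add(SZ, Z))))))
  →15  S(S(S(mul(add(S(add(Z, SZ)), add(Z, Z)), add(add(SZ, SZ), add(SZ, Z))))))
  →16  S(S(S(mul(S(add(add(Z, SZ), add(Z, Z))), add(add(SZ, SZ), add(SZ, Z))))))
  →17  S(S(S(add(add(add(SZ, SZ), add(SZ, Z)), mul(add(add(Z, SZ), add(Z, Z)), add(add(SZ, SZ), add(SZ, Z)))))))
  →18  S(S(S(add(add(S(add(Z, SZ)), add(SZ, Z)), mul(add(add(Z, SZ), add(Z, Z)), add(add(SZ, SZ), add(SZ, Z)))))))
  →19  S(S(S(add(S(add(add(Z, SZ), add(SZ, Z))), mul(add(add(Z, SZ), add(Z, Z)), add(add(SZ, SZ), add(SZ, Z)))))))
  →20  S(S(S(S(add(add(add(Z, SZ), add(SZ, Z)), mul(add(add(Z, SZ), add(Z, Z)), add(add(SZ, SZ), add(SZ, Z))))))))
  →21  S(S(S(S(add(add(SZ, add(SZ, Z)), mul(add(add(Z, SZ), add(Z, Z)), add(add(SZ, SZ), add(SZ, Z))))))))
  →22  S(S(S(S(add(S(add(Z, add(SZ, Z))), mul(add(add(Z, SZ), add(Z, Z)), add(add(SZ, SZ), add(SZ, Z))))))))
  →23  S(S(S(S(S(add(add(Z, add(SZ, Z)), mul(add(add(Z, SZ), add(Z, Z)), add(add(SZ, SZ), add(SZ, Z)))))))))
  →24  S(S(S(S(S(add(add(SZ, Z), mul(add(add(Z, SZ), add(Z, Z)), add(add(SZ, SZ), add(SZ, Z)))))))))
  →25  S(S(S(S(S(add(S(add(Z, Z)), mul(add(add(Z, SZ), add(Z, Z)), add(add(SZ, SZ), add(SZ, Z)))))))))
  →26  S(S(S(S(S(S(add(add(Z, Z), mul(add(add(Z, SZ), add(Z, Z)), add(add(SZ, SZ), add(SZ, Z))))))))))
  →27  S(S(S(S(S(S(add(Z, mul(add(add(Z, SZ), add(Z, Z)), add(add(SZ, SZ), add(SZ, Z))))))))))
  →28  S(S(S(S(S(S(mul(add(add(Z, SZ), add(Z, Z)), add(add(SZ, SZ), add(SZ, Z)))))))))
  →29  S(S(S(S(S(S(mul(add(SZ, add(Z, Z)), add(add(SZ, SZ), add(SZ, Z)))))))))
  →30  S(S(S(S(S(S(mul(S(add(Z, add(Z, Z))), add(add(SZ, SZ), add(SZ, Z)))))))))
  →31  S(S(S(S(S(S(add(add(add(SZ, SZ), add(SZ, Z)), mul(add(Z, add(Z, Z)), add(add(SZ, SZ), add(SZ, Z))))))))))
  →32  S(S(S(S(S(S(add(add(S(add(Z, SZ)), add(SZ, Z)), mul(add(Z, add(Z, Z)), add(add(SZ, SZ), add(SZ, Z))))))))))
  →33  S(S(S(S(S(S(add(S(add(add(Z, SZ), add(SZ, Z))), mul(add(Z, add(Z, Z)), add(add(SZ, SZ), add(SZ, Z))))))))))
  →34  S(S(S(S(S(S(S(add(add(add(Z, SZ), add(SZ, Z)), mul(add(Z, add(Z, Z)), add(add(SZ, SZ), add(SZ, Z)))))))))))
  →35  S(S(S(S(S(S(S(add(add(SZ, add(SZ, Z)), mul(add(Z, add(Z, Z)), add(add(SZ, SZ), add(SZ, Z)))))))))))
  →36  S(S(S(S(S(S(S(add(S(add(Z, add(SZ, Z))), mul(add(Z, add(Z, Z)), add(add(SZ, SZ), add(SZ, Z)))))))))))
  →37  S(S(S(S(S(S(S(S(add(add(Z, add(SZ, Z)), mul(add(Z, add(Z, Z)), add(add(SZ, SZ), add(SZ, Z))))))))))))
  →38  S(S(S(S(S(S(S(S(add(add(SZ, Z), mul(add(Z, add(Z, Z)), add(add(SZ, SZ), add(SZ, Z))))))))))))
  →39  S(S(S(S(S(S(S(S(add(S(add(Z, Z)), mul(add(Z, add(Z, Z)), add(add(SZ, SZ), add(SZ, Z))))))))))))
  →40  S(S(S(S(S(S(S(S(S(add(add(Z, Z), mul(add(Z, add(Z, Z)), add(add(SZ, SZ), add(SZ, Z)))))))))))))
  →41  S(S(S(S(S(S(S(S(S(add(Z, mul(add(Z, add(Z, Z)), add(add(SZ, SZ), add(SZ, Z)))))))))))))
  →42  S(S(S(S(S(S(S(S(S(mul(add(Z, add(Z, Z)), add(add(SZ, SZ), add(SZ, Z))))))))))))
  →43  S(S(S(S(S(S(S(S(S(mul(add(Z, Z), add(add(SZ, SZ), add(SZ, Z))))))))))))
  →44  S(S(S(S(S(S(S(S(S(mul(Z, add(add(SZ, SZ), add(SZ, Z))))))))))))
  →45  S^9(Z)

Term B:
  start: add(add(mul(SSZ, SZ), add(SZ, SSSZ)), mul(add(SSZ, Z), mul(Z, SZ)))
  →1  add(add(add(SZ, mul(SZ, SZ)), add(SZ, SSSZ)), mul(add(SSZ, Z), mul(Z, SZ)))
  →2  add(add(S(add(Z, mul(SZ, SZ))), add(SZ, SSSZ)), mul(add(SSZ, Z), mul(Z, SZ)))
  →3  add(S(add(add(Z, mul(SZ, SZ)), add(SZ, SSSZ))), mul(add(SSZ, Z), mul(Z, SZ)))
  →4  S(add(add(add(Z, mul(SZ, SZ)), add(SZ, SSSZ)), mul(add(SSZ, Z), mul(Z, SZ))))
  →5  S(add(add(mul(SZ, SZ), add(SZ, SSSZ)), mul(add(SSZ, Z), mul(Z, SZ))))
  →6  S(add(add(add(SZ, mul(Z, SZ)), add(SZ, SSSZ)), mul(add(SSZ, Z), mul(Z, SZ))))
  →7  S(add(add(S(add(Z, mul(Z, SZ))), add(SZ, SSSZ)), mul(add(SSZ, Z), mul(Z, SZ))))
  →8  S(add(S(add(add(Z, mul(Z, SZ)), add(SZ, SSSZ))), mul(add(SSZ, Z), mul(Z, SZ))))
  →9  S(S(add(add(add(Z, mul(Z, SZ)), add(SZ, SSSZ)), mul(add(SSZ, Z), mul(Z, SZ)))))
  →10  S(S(add(add(mul(Z, SZ), add(SZ, SSSZ)), mul(add(SSZ, Z), mul(Z, SZ)))))
  →11  S(S(add(add(Z, add(SZ, SSSZ)), mul(add(SSZ, Z), mul(Z, SZ)))))
  →12  S(S(add(add(SZ, SSSZ), mul(add(SSZ, Z), mul(Z, SZ)))))
  →13  S(S(add(S(add(Z, SSSZ)), mul(add(SSZ, Z), mul(Z, SZ)))))
  →14  S(S(S(add(add(Z, SSSZ), mul(add(SSZ, Z), mul(Z, SZ))))))
  →15  S(S(S(add(SSSZ, mul(add(SSZ, Z), mul(Z, SZ))))))
  →16  S(S(S(S(add(SSZ, mul(add(SSZ, Z), mul(Z, SZ)))))))
  →17  S(S(S(S(S(add(SZ, mul(add(SSZ, Z), mul(Z, SZ))))))))
  →18  S(S(S(S(S(S(add(Z, mul(add(SSZ, Z), mul(Z, SZ)))))))))
  →19  S(S(S(S(S(S(mul(add(SSZ, Z), mul(Z, SZ))))))))
  →20  S(S(S(S(S(S(mul(S(add(SZ, Z)), mul(Z, SZ))))))))
  →21  S(S(S(S(S(S(add(mul(Z, SZ), mul(add(SZ, Z), mul(Z, SZ)))))))))
  →22  S(S(S(S(S(S(add(Z, mul(add(SZ, Z), mul(Z, SZ)))))))))
  →23  S(S(S(S(S(S(mul(add(SZ, Z), mul(Z, SZ))))))))
  →24  S(S(S(S(S(S(mul(S(add(Z, Z)), mul(Z, SZ))))))))
  →25  S(S(S(S(S(S(add(mul(Z, SZ), mul(add(Z, Z), mul(Z, SZ)))))))))
  →26  S(S(S(S(S(S(add(Z, mul(add(Z, Z), mul(Z, SZ)))))))))
  →27  S(S(S(S(S(S(mul(add(Z, Z), mul(Z, SZ))))))))
  →28  S(S(S(S(S(S(mul(Z, mul(Z, SZ))))))))
  →29  S^6(Z)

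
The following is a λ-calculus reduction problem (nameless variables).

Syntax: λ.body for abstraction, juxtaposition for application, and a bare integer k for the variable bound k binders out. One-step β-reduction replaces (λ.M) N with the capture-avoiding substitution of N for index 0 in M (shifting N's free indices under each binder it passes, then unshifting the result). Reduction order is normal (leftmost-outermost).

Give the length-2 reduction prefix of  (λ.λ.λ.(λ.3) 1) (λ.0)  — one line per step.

  start: (λ.λ.λ.(λ.3) 1) (λ.0)
  [1] λ.λ.(λ.λ.0) 1
  [2] λ.λ.λ.0

Answer: after 2 steps: λ.λ.λ.0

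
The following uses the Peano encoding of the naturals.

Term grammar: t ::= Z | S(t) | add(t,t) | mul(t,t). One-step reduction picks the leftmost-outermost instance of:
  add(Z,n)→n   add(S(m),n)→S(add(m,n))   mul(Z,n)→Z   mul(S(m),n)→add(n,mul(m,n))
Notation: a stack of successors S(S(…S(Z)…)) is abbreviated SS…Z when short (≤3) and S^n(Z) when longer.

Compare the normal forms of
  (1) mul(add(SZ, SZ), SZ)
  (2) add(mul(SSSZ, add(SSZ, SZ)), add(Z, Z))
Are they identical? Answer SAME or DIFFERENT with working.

Answer: DIFFERENT — A ⇓ SSZ, B ⇓ S^9(Z)

Working:
Term A:
  start: mul(add(SZ, SZ), SZ)
  step 1: mul(S(add(Z, SZ)), SZ)
  step 2: add(SZ, mul(add(Z, SZ), SZ))
  step 3: S(add(Z, mul(add(Z, SZ), SZ)))
  step 4: S(mul(add(Z, SZ), SZ))
  step 5: S(mul(SZ, SZ))
  step 6: S(add(SZ, mul(Z, SZ)))
  step 7: S(S(add(Z, mul(Z, SZ))))
  step 8: S(S(mul(Z, SZ)))
  step 9: SSZ

Term B:
  start: add(mul(SSSZ, add(SSZ, SZ)), add(Z, Z))
  step 1: add(add(add(SSZ, SZ), mul(SSZ, add(SSZ, SZ))), add(Z, Z))
  step 2: add(add(S(add(SZ, SZ)), mul(SSZ, add(SSZ, SZ))), add(Z, Z))
  step 3: add(S(add(add(SZ, SZ), mul(SSZ, add(SSZ, SZ)))), add(Z, Z))
  step 4: S(add(add(add(SZ, SZ), mul(SSZ, add(SSZ, SZ))), add(Z, Z)))
  step 5: S(add(add(S(add(Z, SZ)), mul(SSZ, add(SSZ, SZ))), add(Z, Z)))
  step 6: S(add(S(add(add(Z, SZ), mul(SSZ, add(SSZ, SZ)))), add(Z, Z)))
  step 7: S(S(add(add(add(Z, SZ), mul(SSZ, add(SSZ, SZ))), add(Z, Z))))
  step 8: S(S(add(add(SZ, mul(SSZ, add(SSZ, SZ))), add(Z, Z))))
  step 9: S(S(add(S(add(Z, mul(SSZ, add(SSZ, SZ)))), add(Z, Z))))
  step 10: S(S(S(add(add(Z, mul(SSZ, add(SSZ, SZ))), add(Z, Z)))))
  step 11: S(S(S(add(mul(SSZ, add(SSZ, SZ)), add(Z, Z)))))
  step 12: S(S(S(add(add(add(SSZ, SZ), mul(SZ, add(SSZ, SZ))), add(Z, Z)))))
  step 13: S(S(S(add(add(S(add(SZ, SZ)), mul(SZ, add(SSZ, SZ))), add(Z, Z)))))
  step 14: S(S(S(add(S(add(add(SZ, SZ), mul(SZ, add(SSZ, SZ)))), add(Z, Z)))))
  step 15: S(S(S(S(add(add(add(SZ, SZ), mul(SZ, add(SSZ, SZ))), add(Z, Z))))))
  step 16: S(S(S(S(add(add(S(add(Z, SZ)), mul(SZ, add(SSZ, SZ))), add(Z, Z))))))
  step 17: S(S(S(S(add(S(add(add(Z, SZ), mul(SZ, add(SSZ, SZ)))), add(Z, Z))))))
  step 18: S(S(S(S(S(add(add(add(Z, SZ), mul(SZ, add(SSZ, SZ))), add(Z, Z)))))))
  step 19: S(S(S(S(S(add(add(SZ, mul(SZ, add(SSZ, SZ))), add(Z, Z)))))))
  step 20: S(S(S(S(S(add(S(add(Z, mul(SZ, add(SSZ, SZ)))), add(Z, Z)))))))
  step 21: S(S(S(S(S(S(add(add(Z, mul(SZ, add(SSZ, SZ))), add(Z, Z))))))))
  step 22: S(S(S(S(S(S(add(mul(SZ, add(SSZ, SZ)), add(Z, Z))))))))
  step 23: S(S(S(S(S(S(add(add(add(SSZ, SZ), mul(Z, add(SSZ, SZ))), add(Z, Z))))))))
  step 24: S(S(S(S(S(S(add(add(S(add(SZ, SZ)), mul(Z, add(SSZ, SZ))), add(Z, Z))))))))
  step 25: S(S(S(S(S(S(add(S(add(add(SZ, SZ), mul(Z, add(SSZ, SZ)))), add(Z, Z))))))))
  step 26: S(S(S(S(S(S(S(add(add(add(SZ, SZ), mul(Z, add(SSZ, SZ))), add(Z, Z)))))))))
  step 27: S(S(S(S(S(S(S(add(add(S(add(Z, SZ)), mul(Z, add(SSZ, SZ))), add(Z, Z)))))))))
  step 28: S(S(S(S(S(S(S(add(S(add(add(Z, SZ), mul(Z, add(SSZ, SZ)))), add(Z, Z)))))))))
  step 29: S(S(S(S(S(S(S(S(add(add(add(Z, SZ), mul(Z, add(SSZ, SZ))), add(Z, Z))))))))))
  step 30: S(S(S(S(S(S(S(S(add(add(SZ, mul(Z, add(SSZ, SZ))), add(Z, Z))))))))))
  step 31: S(S(S(S(S(S(S(S(add(S(add(Z, mul(Z, add(SSZ, SZ)))), add(Z, Z))))))))))
  step 32: S(S(S(S(S(S(S(S(S(add(add(Z, mul(Z, add(SSZ, SZ))), add(Z, Z)))))))))))
  step 33: S(S(S(S(S(S(S(S(S(add(mul(Z, add(SSZ, SZ)), add(Z, Z)))))))))))
  step 34: S(S(S(S(S(S(S(S(S(add(Z, add(Z, Z)))))))))))
  step 35: S(S(S(S(S(S(S(S(S(add(Z, Z))))))))))
  step 36: S^9(Z)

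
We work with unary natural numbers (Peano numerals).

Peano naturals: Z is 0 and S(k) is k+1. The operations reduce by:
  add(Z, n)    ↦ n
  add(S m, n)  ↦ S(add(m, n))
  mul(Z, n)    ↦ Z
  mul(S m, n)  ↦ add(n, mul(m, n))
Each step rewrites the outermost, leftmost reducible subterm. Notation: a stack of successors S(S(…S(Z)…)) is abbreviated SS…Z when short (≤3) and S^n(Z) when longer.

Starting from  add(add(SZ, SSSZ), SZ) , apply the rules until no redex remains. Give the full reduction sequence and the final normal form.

Answer: normal form = S^5(Z)  (in 7 steps)

Reduction:
  start: add(add(SZ, SSSZ), SZ)
  [1] add(S(add(Z, SSSZ)), SZ)
  [2] S(add(add(Z, SSSZ), SZ))
  [3] S(add(SSSZ, SZ))
  [4] S(S(add(SSZ, SZ)))
  [5] S(S(S(add(SZ, SZ))))
  [6] S(S(S(S(add(Z, SZ)))))
  [7] S^5(Z)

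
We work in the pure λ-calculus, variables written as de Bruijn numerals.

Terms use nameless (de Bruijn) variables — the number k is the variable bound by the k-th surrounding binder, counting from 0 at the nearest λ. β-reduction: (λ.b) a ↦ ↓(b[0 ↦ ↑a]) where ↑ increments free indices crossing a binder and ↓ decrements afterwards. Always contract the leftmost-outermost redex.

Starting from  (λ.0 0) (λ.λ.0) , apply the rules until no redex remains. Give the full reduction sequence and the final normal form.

Answer: normal form = λ.0  (in 2 steps)

Reduction:
  start: (λ.0 0) (λ.λ.0)
  step 1: (λ.λ.0) (λ.λ.0)
  step 2: λ.0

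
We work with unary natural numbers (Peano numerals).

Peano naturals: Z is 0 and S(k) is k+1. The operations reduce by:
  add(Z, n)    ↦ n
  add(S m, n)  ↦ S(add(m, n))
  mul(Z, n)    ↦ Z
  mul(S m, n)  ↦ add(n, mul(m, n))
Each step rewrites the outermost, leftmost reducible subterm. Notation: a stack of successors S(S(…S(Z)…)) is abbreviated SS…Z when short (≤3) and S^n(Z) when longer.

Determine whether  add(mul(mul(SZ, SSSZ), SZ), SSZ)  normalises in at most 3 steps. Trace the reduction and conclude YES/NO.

  start: add(mul(mul(SZ, SSSZ), SZ), SSZ)
  →1  add(mul(add(SSSZ, mul(Z, SSSZ)), SZ), SSZ)
  →2  add(mul(S(add(SSZ, mul(Z, SSSZ))), SZ), SSZ)
  →3  add(add(SZ, mul(add(SSZ, mul(Z, SSSZ)), SZ)), SSZ)

Answer: NO — after 3 steps the term is add(add(SZ, mul(add(SSZ, mul(Z, SSSZ)), SZ)), SSZ), not yet normal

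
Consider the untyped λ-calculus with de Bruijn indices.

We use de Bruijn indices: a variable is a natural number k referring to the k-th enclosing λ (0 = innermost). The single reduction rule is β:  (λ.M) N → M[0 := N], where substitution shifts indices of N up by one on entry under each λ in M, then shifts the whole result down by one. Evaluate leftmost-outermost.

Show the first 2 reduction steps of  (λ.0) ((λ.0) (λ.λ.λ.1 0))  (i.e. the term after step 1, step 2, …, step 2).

  start: (λ.0) ((λ.0) (λ.λ.λ.1 0))
  →1  (λ.0) (λ.λ.λ.1 0)
  →2  λ.λ.λ.1 0

Answer: after 2 steps: λ.λ.λ.1 0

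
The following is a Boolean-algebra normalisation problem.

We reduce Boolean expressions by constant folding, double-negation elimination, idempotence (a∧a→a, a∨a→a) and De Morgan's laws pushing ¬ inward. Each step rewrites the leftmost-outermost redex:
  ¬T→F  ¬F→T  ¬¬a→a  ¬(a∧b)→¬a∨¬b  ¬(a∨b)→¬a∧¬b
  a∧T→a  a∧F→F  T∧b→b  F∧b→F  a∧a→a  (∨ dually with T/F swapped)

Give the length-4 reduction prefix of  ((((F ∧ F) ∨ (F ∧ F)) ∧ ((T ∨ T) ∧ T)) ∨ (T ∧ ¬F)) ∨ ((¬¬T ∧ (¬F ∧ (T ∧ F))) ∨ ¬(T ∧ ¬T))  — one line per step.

  start: ((((F ∧ F) ∨ (F ∧ F)) ∧ ((T ∨ T) ∧ T)) ∨ (T ∧ ¬F)) ∨ ((¬¬T ∧ (¬F ∧ (T ∧ F))) ∨ ¬(T ∧ ¬T))
  [1] (((F ∧ F) ∧ ((T ∨ T) ∧ T)) ∨ (T ∧ ¬F)) ∨ ((¬¬T ∧ (¬F ∧ (T ∧ F))) ∨ ¬(T ∧ ¬T))
  [2] ((F ∧ ((T ∨ T) ∧ T)) ∨ (T ∧ ¬F)) ∨ ((¬¬T ∧ (¬F ∧ (T ∧ F))) ∨ ¬(T ∧ ¬T))
  [3] (F ∨ (T ∧ ¬F)) ∨ ((¬¬T ∧ (¬F ∧ (T ∧ F))) ∨ ¬(T ∧ ¬T))
  [4] (T ∧ ¬F) ∨ ((¬¬T ∧ (¬F ∧ (T ∧ F))) ∨ ¬(T ∧ ¬T))

Answer: after 4 steps: (T ∧ ¬F) ∨ ((¬¬T ∧ (¬F ∧ (T ∧ F))) ∨ ¬(T ∧ ¬T))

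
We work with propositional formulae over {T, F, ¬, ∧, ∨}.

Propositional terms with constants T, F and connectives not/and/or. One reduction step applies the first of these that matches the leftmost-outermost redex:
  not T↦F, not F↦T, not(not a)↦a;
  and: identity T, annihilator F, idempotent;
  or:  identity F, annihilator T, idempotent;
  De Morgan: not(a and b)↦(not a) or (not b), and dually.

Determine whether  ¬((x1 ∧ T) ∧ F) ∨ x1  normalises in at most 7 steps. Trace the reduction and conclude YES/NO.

Answer: YES — reaches normal form T in 7 ≤ 7 steps

Derivation:
  start: ¬((x1 ∧ T) ∧ F) ∨ x1
  [1] (¬(x1 ∧ T) ∨ ¬F) ∨ x1
  [2] ((¬x1 ∨ ¬T) ∨ ¬F) ∨ x1
  [3] ((¬x1 ∨ F) ∨ ¬F) ∨ x1
  [4] (¬x1 ∨ ¬F) ∨ x1
  [5] (¬x1 ∨ T) ∨ x1
  [6] T ∨ x1
  [7] T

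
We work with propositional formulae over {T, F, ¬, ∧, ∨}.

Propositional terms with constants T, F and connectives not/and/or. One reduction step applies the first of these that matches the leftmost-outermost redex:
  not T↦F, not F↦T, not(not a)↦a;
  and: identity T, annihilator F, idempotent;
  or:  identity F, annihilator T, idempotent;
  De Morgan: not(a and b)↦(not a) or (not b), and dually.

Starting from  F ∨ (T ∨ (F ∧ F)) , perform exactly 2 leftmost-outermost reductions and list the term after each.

  start: F ∨ (T ∨ (F ∧ F))
  step 1: T ∨ (F ∧ F)
  step 2: T

Answer: after 2 steps: T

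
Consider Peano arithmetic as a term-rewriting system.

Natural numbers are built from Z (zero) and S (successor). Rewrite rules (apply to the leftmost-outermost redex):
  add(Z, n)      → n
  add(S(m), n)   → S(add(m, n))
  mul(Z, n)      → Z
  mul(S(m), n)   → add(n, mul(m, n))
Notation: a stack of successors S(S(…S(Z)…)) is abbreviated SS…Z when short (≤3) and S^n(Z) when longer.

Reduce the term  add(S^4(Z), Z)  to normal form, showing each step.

Answer: normal form = S^4(Z)  (in 5 steps)

Derivation:
  start: add(S^4(Z), Z)
  [1] S(add(SSSZ, Z))
  [2] S(S(add(SSZ, Z)))
  [3] S(S(S(add(SZ, Z))))
  [4] S(S(S(S(add(Z, Z)))))
  [5] S^4(Z)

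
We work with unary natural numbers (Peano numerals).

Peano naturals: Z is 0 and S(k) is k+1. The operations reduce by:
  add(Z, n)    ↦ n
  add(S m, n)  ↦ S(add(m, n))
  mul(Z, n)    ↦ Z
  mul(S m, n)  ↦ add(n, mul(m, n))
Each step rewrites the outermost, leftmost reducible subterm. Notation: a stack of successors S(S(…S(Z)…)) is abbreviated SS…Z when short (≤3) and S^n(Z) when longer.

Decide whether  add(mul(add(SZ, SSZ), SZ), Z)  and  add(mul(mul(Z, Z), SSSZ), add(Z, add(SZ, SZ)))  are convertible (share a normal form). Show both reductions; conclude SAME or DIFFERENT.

Term A:
  start: add(mul(add(SZ, SSZ), SZ), Z)
  step 1: add(mul(S(add(Z, SSZ)), SZ), Z)
  step 2: add(add(SZ, mul(add(Z, SSZ), SZ)), Z)
  step 3: add(S(add(Z, mul(add(Z, SSZ), SZ))), Z)
  step 4: S(add(add(Z, mul(add(Z, SSZ), SZ)), Z))
  step 5: S(add(mul(add(Z, SSZ), SZ), Z))
  step 6: S(add(mul(SSZ, SZ), Z))
  step 7: S(add(add(SZ, mul(SZ, SZ)), Z))
  step 8: S(add(S(add(Z, mul(SZ, SZ))), Z))
  step 9: S(S(add(add(Z, mul(SZ, SZ)), Z)))
  step 10: S(S(add(mul(SZ, SZ), Z)))
  step 11: S(S(add(add(SZ, mul(Z, SZ)), Z)))
  step 12: S(S(add(S(add(Z, mul(Z, SZ))), Z)))
  step 13: S(S(S(add(add(Z, mul(Z, SZ)), Z))))
  step 14: S(S(S(add(mul(Z, SZ), Z))))
  step 15: S(S(S(add(Z, Z))))
  step 16: SSSZ

Term B:
  start: add(mul(mul(Z, Z), SSSZ), add(Z, add(SZ, SZ)))
  step 1: add(mul(Z, SSSZ), add(Z, add(SZ, SZ)))
  step 2: add(Z, add(Z, add(SZ, SZ)))
  step 3: add(Z, add(SZ, SZ))
  step 4: add(SZ, SZ)
  step 5: S(add(Z, SZ))
  step 6: SSZ

Answer: DIFFERENT — A ⇓ SSSZ, B ⇓ SSZ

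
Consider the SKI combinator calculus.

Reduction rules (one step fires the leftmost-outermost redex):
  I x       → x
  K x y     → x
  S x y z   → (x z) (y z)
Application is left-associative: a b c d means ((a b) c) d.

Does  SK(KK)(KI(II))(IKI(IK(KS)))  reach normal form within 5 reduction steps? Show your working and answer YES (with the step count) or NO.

  start: SK(KK)(KI(II))(IKI(IK(KS)))
  →1  K(KI(II))(KK(KI(II)))(IKI(IK(KS)))
  →2  KI(II)(IKI(IK(KS)))
  →3  I(IKI(IK(KS)))
  →4  IKI(IK(KS))
  →5  KI(IK(KS))

Answer: NO — after 5 steps the term is KI(IK(KS)), not yet normal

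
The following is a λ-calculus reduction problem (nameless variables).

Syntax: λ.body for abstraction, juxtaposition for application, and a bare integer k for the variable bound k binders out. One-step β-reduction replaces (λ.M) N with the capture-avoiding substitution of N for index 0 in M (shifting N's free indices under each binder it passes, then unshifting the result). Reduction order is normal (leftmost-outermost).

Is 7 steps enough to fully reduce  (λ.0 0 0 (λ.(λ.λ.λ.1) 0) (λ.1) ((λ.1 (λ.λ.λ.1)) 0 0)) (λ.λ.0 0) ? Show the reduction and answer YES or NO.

Answer: NO — after 7 steps the term is (λ.λ.1) (λ.λ.λ.0 0) ((λ.(λ.λ.0 0) (λ.λ.λ.1)) (λ.λ.0 0) (λ.λ.0 0)), not yet normal

Reduction:
  start: (λ.0 0 0 (λ.(λ.λ.λ.1) 0) (λ.1) ((λ.1 (λ.λ.λ.1)) 0 0)) (λ.λ.0 0)
  →1  (λ.λ.0 0) (λ.λ.0 0) (λ.λ.0 0) (λ.(λ.λ.λ.1) 0) (λ.λ.λ.0 0) ((λ.(λ.λ.0 0) (λ.λ.λ.1)) (λ.λ.0 0) (λ.λ.0 0))
  →2  (λ.0 0) (λ.λ.0 0) (λ.(λ.λ.λ.1) 0) (λ.λ.λ.0 0) ((λ.(λ.λ.0 0) (λ.λ.λ.1)) (λ.λ.0 0) (λ.λ.0 0))
  →3  (λ.λ.0 0) (λ.λ.0 0) (λ.(λ.λ.λ.1) 0) (λ.λ.λ.0 0) ((λ.(λ.λ.0 0) (λ.λ.λ.1)) (λ.λ.0 0) (λ.λ.0 0))
  →4  (λ.0 0) (λ.(λ.λ.λ.1) 0) (λ.λ.λ.0 0) ((λ.(λ.λ.0 0) (λ.λ.λ.1)) (λ.λ.0 0) (λ.λ.0 0))
  →5  (λ.(λ.λ.λ.1) 0) (λ.(λ.λ.λ.1) 0) (λ.λ.λ.0 0) ((λ.(λ.λ.0 0) (λ.λ.λ.1)) (λ.λ.0 0) (λ.λ.0 0))
  →6  (λ.λ.λ.1) (λ.(λ.λ.λ.1) 0) (λ.λ.λ.0 0) ((λ.(λ.λ.0 0) (λ.λ.λ.1)) (λ.λ.0 0) (λ.λ.0 0))
  →7  (λ.λ.1) (λ.λ.λ.0 0) ((λ.(λ.λ.0 0) (λ.λ.λ.1)) (λ.λ.0 0) (λ.λ.0 0))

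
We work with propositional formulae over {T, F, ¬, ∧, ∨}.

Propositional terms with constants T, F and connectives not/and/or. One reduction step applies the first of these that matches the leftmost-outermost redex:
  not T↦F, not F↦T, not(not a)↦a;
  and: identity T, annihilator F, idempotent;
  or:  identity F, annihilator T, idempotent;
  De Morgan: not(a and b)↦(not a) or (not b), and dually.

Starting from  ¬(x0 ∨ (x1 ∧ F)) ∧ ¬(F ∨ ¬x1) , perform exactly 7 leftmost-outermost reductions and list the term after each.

  start: ¬(x0 ∨ (x1 ∧ F)) ∧ ¬(F ∨ ¬x1)
  →1  (¬x0 ∧ ¬(x1 ∧ F)) ∧ ¬(F ∨ ¬x1)
  →2  (¬x0 ∧ (¬x1 ∨ ¬F)) ∧ ¬(F ∨ ¬x1)
  →3  (¬x0 ∧ (¬x1 ∨ T)) ∧ ¬(F ∨ ¬x1)
  →4  (¬x0 ∧ T) ∧ ¬(F ∨ ¬x1)
  →5  ¬x0 ∧ ¬(F ∨ ¬x1)
  →6  ¬x0 ∧ (¬F ∧ ¬¬x1)
  →7  ¬x0 ∧ (T ∧ ¬¬x1)

Answer: after 7 steps: ¬x0 ∧ (T ∧ ¬¬x1)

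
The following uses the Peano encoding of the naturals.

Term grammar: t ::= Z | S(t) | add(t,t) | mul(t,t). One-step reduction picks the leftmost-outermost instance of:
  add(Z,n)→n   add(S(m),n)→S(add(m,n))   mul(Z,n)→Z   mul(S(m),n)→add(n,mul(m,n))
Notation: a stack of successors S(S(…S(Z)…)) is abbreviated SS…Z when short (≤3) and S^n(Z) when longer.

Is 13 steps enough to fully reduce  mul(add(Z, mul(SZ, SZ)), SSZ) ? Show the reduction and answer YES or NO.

Answer: YES — reaches normal form SSZ in 10 ≤ 13 steps

Working:
  start: mul(add(Z, mul(SZ, SZ)), SSZ)
  step 1: mul(mul(SZ, SZ), SSZ)
  step 2: mul(add(SZ, mul(Z, SZ)), SSZ)
  step 3: mul(S(add(Z, mul(Z, SZ))), SSZ)
  step 4: add(SSZ, mul(add(Z, mul(Z, SZ)), SSZ))
  step 5: S(add(SZ, mul(add(Z, mul(Z, SZ)), SSZ)))
  step 6: S(S(add(Z, mul(add(Z, mul(Z, SZ)), SSZ))))
  step 7: S(S(mul(add(Z, mul(Z, SZ)), SSZ)))
  step 8: S(S(mul(mul(Z, SZ), SSZ)))
  step 9: S(S(mul(Z, SSZ)))
  step 10: SSZ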